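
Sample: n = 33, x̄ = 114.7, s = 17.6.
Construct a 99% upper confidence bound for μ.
μ ≤ 122.20

Upper bound (one-sided):
t* = 2.449 (one-sided for 99%)
Upper bound = x̄ + t* · s/√n = 114.7 + 2.449 · 17.6/√33 = 122.20

We are 99% confident that μ ≤ 122.20.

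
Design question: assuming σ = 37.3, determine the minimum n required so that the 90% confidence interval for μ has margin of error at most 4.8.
n ≥ 164

For margin E ≤ 4.8:
n ≥ (z* · σ / E)²
n ≥ (1.645 · 37.3 / 4.8)²
n ≥ 163.41

Minimum n = 164 (rounding up)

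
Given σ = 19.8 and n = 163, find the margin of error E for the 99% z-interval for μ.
Margin of error = 4.00

Margin of error = z* · σ/√n
= 2.576 · 19.8/√163
= 2.576 · 19.8/12.7671
= 4.00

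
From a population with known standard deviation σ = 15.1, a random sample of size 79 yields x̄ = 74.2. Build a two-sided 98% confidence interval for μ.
(70.25, 78.15)

z-interval (σ known):
z* = 2.326 for 98% confidence

Margin of error = z* · σ/√n = 2.326 · 15.1/√79 = 3.95

CI: (74.2 - 3.95, 74.2 + 3.95) = (70.25, 78.15)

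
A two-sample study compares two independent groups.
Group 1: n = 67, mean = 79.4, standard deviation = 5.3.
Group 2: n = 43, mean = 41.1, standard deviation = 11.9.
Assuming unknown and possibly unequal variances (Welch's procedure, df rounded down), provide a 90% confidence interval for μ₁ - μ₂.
(35.07, 41.53)

Difference: x̄₁ - x̄₂ = 38.30
SE = √(s₁²/n₁ + s₂²/n₂) = √(5.3²/67 + 11.9²/43) = 1.9268
df = 52.83 → 52 (Welch–Satterthwaite, rounded down)
t* = 1.675

CI: 38.30 ± 1.675 · 1.9268 = 38.30 ± 3.23 = (35.07, 41.53)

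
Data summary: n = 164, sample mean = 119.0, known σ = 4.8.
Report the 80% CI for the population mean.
(118.52, 119.48)

z-interval (σ known):
z* = 1.282 for 80% confidence

Margin of error = z* · σ/√n = 1.282 · 4.8/√164 = 0.48

CI: (119.0 - 0.48, 119.0 + 0.48) = (118.52, 119.48)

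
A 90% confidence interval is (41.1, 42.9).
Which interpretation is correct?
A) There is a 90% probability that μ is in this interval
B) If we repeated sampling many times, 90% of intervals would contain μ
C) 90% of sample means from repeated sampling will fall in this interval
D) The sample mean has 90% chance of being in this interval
B

A) Wrong — μ is fixed; the randomness lives in the interval, not in μ.
B) Correct — this is the frequentist long-run coverage interpretation.
C) Wrong — coverage applies to intervals containing μ, not to future x̄ values.
D) Wrong — x̄ is observed and sits in the interval by construction.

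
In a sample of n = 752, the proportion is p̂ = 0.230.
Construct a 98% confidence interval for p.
(0.194, 0.266)

Proportion CI:
SE = √(p̂(1-p̂)/n) = √(0.230 · 0.770 / 752) = 0.01535

z* = 2.326
Margin = z* · SE = 2.326 · 0.01535 = 0.0357

CI: 0.230 ± 0.0357 = (0.194, 0.266)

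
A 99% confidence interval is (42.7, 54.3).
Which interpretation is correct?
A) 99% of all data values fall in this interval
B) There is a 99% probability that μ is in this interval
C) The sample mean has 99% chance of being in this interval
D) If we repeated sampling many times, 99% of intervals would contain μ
D

A) Wrong — a CI is about the parameter μ, not individual data values.
B) Wrong — μ is fixed; the randomness lives in the interval, not in μ.
C) Wrong — x̄ is observed and sits in the interval by construction.
D) Correct — this is the frequentist long-run coverage interpretation.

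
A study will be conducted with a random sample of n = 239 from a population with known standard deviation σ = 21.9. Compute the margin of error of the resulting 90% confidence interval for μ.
Margin of error = 2.33

Margin of error = z* · σ/√n
= 1.645 · 21.9/√239
= 1.645 · 21.9/15.4596
= 2.33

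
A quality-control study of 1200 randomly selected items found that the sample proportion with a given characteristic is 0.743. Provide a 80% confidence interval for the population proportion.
(0.727, 0.759)

Proportion CI:
SE = √(p̂(1-p̂)/n) = √(0.743 · 0.257 / 1200) = 0.01261

z* = 1.282
Margin = z* · SE = 1.282 · 0.01261 = 0.0162

CI: 0.743 ± 0.0162 = (0.727, 0.759)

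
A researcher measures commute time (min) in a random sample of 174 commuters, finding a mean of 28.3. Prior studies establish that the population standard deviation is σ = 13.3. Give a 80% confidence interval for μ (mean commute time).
(27.01, 29.59)

z-interval (σ known):
z* = 1.282 for 80% confidence

Margin of error = z* · σ/√n = 1.282 · 13.3/√174 = 1.29

CI: (28.3 - 1.29, 28.3 + 1.29) = (27.01, 29.59)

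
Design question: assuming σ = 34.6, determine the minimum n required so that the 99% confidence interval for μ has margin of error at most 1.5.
n ≥ 3531

For margin E ≤ 1.5:
n ≥ (z* · σ / E)²
n ≥ (2.576 · 34.6 / 1.5)²
n ≥ 3530.70

Minimum n = 3531 (rounding up)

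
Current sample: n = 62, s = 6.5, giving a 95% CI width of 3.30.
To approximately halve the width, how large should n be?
n ≈ 248

CI width ∝ 1/√n
To reduce width by factor 2, need √n to grow by 2 → need 2² = 4 times as many samples.

Current: n = 62, width = 3.30
New: n = 248, width ≈ 1.63

Width reduced by factor of 3.30/1.63 = 2.02.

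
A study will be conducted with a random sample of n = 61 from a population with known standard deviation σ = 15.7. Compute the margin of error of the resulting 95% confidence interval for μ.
Margin of error = 3.94

Margin of error = z* · σ/√n
= 1.960 · 15.7/√61
= 1.960 · 15.7/7.8102
= 3.94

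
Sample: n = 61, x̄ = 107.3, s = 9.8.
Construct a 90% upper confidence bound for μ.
μ ≤ 108.93

Upper bound (one-sided):
t* = 1.296 (one-sided for 90%)
Upper bound = x̄ + t* · s/√n = 107.3 + 1.296 · 9.8/√61 = 108.93

We are 90% confident that μ ≤ 108.93.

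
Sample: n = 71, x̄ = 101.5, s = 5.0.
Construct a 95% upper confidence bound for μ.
μ ≤ 102.49

Upper bound (one-sided):
t* = 1.667 (one-sided for 95%)
Upper bound = x̄ + t* · s/√n = 101.5 + 1.667 · 5.0/√71 = 102.49

We are 95% confident that μ ≤ 102.49.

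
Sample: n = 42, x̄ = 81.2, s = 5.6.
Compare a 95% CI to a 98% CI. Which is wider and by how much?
98% CI is wider by 0.69

df = 41
95% CI: t* = 2.020, (79.45, 82.95), width = 2 · t* · s/√n = 3.49
98% CI: t* = 2.421, (79.11, 83.29), width = 2 · t* · s/√n = 4.18

The 98% CI is wider by 4.18 - 3.49 = 0.69.
Higher confidence requires a wider interval.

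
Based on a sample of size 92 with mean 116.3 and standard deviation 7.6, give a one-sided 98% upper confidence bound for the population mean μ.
μ ≤ 117.95

Upper bound (one-sided):
t* = 2.084 (one-sided for 98%)
Upper bound = x̄ + t* · s/√n = 116.3 + 2.084 · 7.6/√92 = 117.95

We are 98% confident that μ ≤ 117.95.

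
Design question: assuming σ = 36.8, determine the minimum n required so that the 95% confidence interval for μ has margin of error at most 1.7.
n ≥ 1801

For margin E ≤ 1.7:
n ≥ (z* · σ / E)²
n ≥ (1.960 · 36.8 / 1.7)²
n ≥ 1800.16

Minimum n = 1801 (rounding up)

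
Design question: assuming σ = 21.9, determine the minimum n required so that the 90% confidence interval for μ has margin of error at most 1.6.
n ≥ 507

For margin E ≤ 1.6:
n ≥ (z* · σ / E)²
n ≥ (1.645 · 21.9 / 1.6)²
n ≥ 506.97

Minimum n = 507 (rounding up)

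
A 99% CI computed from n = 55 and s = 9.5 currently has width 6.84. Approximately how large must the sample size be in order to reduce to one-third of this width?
n ≈ 495

CI width ∝ 1/√n
To reduce width by factor 3, need √n to grow by 3 → need 3² = 9 times as many samples.

Current: n = 55, width = 6.84
New: n = 495, width ≈ 2.21

Width reduced by factor of 6.84/2.21 = 3.10.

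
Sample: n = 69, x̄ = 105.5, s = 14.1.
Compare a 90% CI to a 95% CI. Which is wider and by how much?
95% CI is wider by 1.11

df = 68
90% CI: t* = 1.668, (102.67, 108.33), width = 2 · t* · s/√n = 5.66
95% CI: t* = 1.995, (102.11, 108.89), width = 2 · t* · s/√n = 6.77

The 95% CI is wider by 6.77 - 5.66 = 1.11.
Higher confidence requires a wider interval.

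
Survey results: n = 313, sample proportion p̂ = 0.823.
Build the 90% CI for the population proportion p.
(0.788, 0.858)

Proportion CI:
SE = √(p̂(1-p̂)/n) = √(0.823 · 0.177 / 313) = 0.02157

z* = 1.645
Margin = z* · SE = 1.645 · 0.02157 = 0.0355

CI: 0.823 ± 0.0355 = (0.788, 0.858)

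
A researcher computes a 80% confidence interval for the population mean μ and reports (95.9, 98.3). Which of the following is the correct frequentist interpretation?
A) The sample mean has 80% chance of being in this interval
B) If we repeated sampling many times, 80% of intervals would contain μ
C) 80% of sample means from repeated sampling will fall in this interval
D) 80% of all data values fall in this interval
B

A) Wrong — x̄ is observed and sits in the interval by construction.
B) Correct — this is the frequentist long-run coverage interpretation.
C) Wrong — coverage applies to intervals containing μ, not to future x̄ values.
D) Wrong — a CI is about the parameter μ, not individual data values.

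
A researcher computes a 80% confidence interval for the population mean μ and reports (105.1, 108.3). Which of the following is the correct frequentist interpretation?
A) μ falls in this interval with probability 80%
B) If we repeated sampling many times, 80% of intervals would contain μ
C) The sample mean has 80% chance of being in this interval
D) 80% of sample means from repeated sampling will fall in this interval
B

A) Wrong — μ is fixed; the randomness lives in the interval, not in μ.
B) Correct — this is the frequentist long-run coverage interpretation.
C) Wrong — x̄ is observed and sits in the interval by construction.
D) Wrong — coverage applies to intervals containing μ, not to future x̄ values.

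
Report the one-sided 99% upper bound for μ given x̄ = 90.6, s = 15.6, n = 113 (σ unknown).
μ ≤ 94.06

Upper bound (one-sided):
t* = 2.360 (one-sided for 99%)
Upper bound = x̄ + t* · s/√n = 90.6 + 2.360 · 15.6/√113 = 94.06

We are 99% confident that μ ≤ 94.06.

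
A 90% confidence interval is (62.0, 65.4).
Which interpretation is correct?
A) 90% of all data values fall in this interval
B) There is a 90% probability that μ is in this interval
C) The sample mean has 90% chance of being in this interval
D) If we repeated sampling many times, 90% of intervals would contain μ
D

A) Wrong — a CI is about the parameter μ, not individual data values.
B) Wrong — μ is fixed; the randomness lives in the interval, not in μ.
C) Wrong — x̄ is observed and sits in the interval by construction.
D) Correct — this is the frequentist long-run coverage interpretation.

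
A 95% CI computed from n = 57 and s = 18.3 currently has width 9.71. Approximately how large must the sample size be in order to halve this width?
n ≈ 228

CI width ∝ 1/√n
To reduce width by factor 2, need √n to grow by 2 → need 2² = 4 times as many samples.

Current: n = 57, width = 9.71
New: n = 228, width ≈ 4.78

Width reduced by factor of 9.71/4.78 = 2.03.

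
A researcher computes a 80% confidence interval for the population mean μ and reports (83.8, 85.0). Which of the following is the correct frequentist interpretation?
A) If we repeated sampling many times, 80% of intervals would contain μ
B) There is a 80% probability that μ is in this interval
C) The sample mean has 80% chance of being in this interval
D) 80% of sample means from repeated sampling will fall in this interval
A

A) Correct — this is the frequentist long-run coverage interpretation.
B) Wrong — μ is fixed; the randomness lives in the interval, not in μ.
C) Wrong — x̄ is observed and sits in the interval by construction.
D) Wrong — coverage applies to intervals containing μ, not to future x̄ values.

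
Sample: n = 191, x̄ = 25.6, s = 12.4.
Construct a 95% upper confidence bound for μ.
μ ≤ 27.08

Upper bound (one-sided):
t* = 1.653 (one-sided for 95%)
Upper bound = x̄ + t* · s/√n = 25.6 + 1.653 · 12.4/√191 = 27.08

We are 95% confident that μ ≤ 27.08.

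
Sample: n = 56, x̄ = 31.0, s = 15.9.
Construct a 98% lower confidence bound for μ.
μ ≥ 26.53

Lower bound (one-sided):
t* = 2.104 (one-sided for 98%)
Lower bound = x̄ - t* · s/√n = 31.0 - 2.104 · 15.9/√56 = 26.53

We are 98% confident that μ ≥ 26.53.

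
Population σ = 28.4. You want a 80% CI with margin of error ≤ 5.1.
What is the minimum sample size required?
n ≥ 51

For margin E ≤ 5.1:
n ≥ (z* · σ / E)²
n ≥ (1.282 · 28.4 / 5.1)²
n ≥ 50.97

Minimum n = 51 (rounding up)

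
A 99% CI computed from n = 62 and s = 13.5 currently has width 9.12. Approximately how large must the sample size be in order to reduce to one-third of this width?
n ≈ 558

CI width ∝ 1/√n
To reduce width by factor 3, need √n to grow by 3 → need 3² = 9 times as many samples.

Current: n = 62, width = 9.12
New: n = 558, width ≈ 2.95

Width reduced by factor of 9.12/2.95 = 3.09.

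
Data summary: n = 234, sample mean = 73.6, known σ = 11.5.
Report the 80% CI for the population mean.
(72.64, 74.56)

z-interval (σ known):
z* = 1.282 for 80% confidence

Margin of error = z* · σ/√n = 1.282 · 11.5/√234 = 0.96

CI: (73.6 - 0.96, 73.6 + 0.96) = (72.64, 74.56)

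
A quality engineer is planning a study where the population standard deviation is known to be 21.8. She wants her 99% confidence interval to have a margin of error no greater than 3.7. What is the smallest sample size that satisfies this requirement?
n ≥ 231

For margin E ≤ 3.7:
n ≥ (z* · σ / E)²
n ≥ (2.576 · 21.8 / 3.7)²
n ≥ 230.36

Minimum n = 231 (rounding up)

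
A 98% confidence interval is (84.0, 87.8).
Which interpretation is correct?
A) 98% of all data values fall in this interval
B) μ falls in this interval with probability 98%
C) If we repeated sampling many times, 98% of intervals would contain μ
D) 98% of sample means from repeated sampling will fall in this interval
C

A) Wrong — a CI is about the parameter μ, not individual data values.
B) Wrong — μ is fixed; the randomness lives in the interval, not in μ.
C) Correct — this is the frequentist long-run coverage interpretation.
D) Wrong — coverage applies to intervals containing μ, not to future x̄ values.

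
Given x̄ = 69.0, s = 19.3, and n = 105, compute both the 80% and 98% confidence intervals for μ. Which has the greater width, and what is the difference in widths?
98% CI is wider by 4.04

df = 104
80% CI: t* = 1.290, (66.57, 71.43), width = 2 · t* · s/√n = 4.86
98% CI: t* = 2.363, (64.55, 73.45), width = 2 · t* · s/√n = 8.90

The 98% CI is wider by 8.90 - 4.86 = 4.04.
Higher confidence requires a wider interval.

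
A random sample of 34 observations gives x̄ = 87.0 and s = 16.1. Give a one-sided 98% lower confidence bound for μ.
μ ≥ 81.10

Lower bound (one-sided):
t* = 2.138 (one-sided for 98%)
Lower bound = x̄ - t* · s/√n = 87.0 - 2.138 · 16.1/√34 = 81.10

We are 98% confident that μ ≥ 81.10.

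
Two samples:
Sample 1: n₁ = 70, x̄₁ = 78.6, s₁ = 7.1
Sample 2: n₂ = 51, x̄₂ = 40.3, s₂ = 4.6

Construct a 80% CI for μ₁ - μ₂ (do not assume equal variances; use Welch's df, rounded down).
(36.93, 39.67)

Difference: x̄₁ - x̄₂ = 38.30
SE = √(s₁²/n₁ + s₂²/n₂) = √(7.1²/70 + 4.6²/51) = 1.0654
df = 117.56 → 117 (Welch–Satterthwaite, rounded down)
t* = 1.289

CI: 38.30 ± 1.289 · 1.0654 = 38.30 ± 1.37 = (36.93, 39.67)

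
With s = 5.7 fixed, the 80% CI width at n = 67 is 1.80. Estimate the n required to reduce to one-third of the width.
n ≈ 603

CI width ∝ 1/√n
To reduce width by factor 3, need √n to grow by 3 → need 3² = 9 times as many samples.

Current: n = 67, width = 1.80
New: n = 603, width ≈ 0.60

Width reduced by factor of 1.80/0.60 = 3.00.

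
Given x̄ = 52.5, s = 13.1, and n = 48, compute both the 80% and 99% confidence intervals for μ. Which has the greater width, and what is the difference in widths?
99% CI is wider by 5.23

df = 47
80% CI: t* = 1.300, (50.04, 54.96), width = 2 · t* · s/√n = 4.92
99% CI: t* = 2.685, (47.42, 57.58), width = 2 · t* · s/√n = 10.15

The 99% CI is wider by 10.15 - 4.92 = 5.23.
Higher confidence requires a wider interval.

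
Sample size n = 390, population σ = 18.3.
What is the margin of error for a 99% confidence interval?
Margin of error = 2.39

Margin of error = z* · σ/√n
= 2.576 · 18.3/√390
= 2.576 · 18.3/19.7484
= 2.39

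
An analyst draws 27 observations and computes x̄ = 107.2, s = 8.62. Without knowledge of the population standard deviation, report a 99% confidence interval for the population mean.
(102.59, 111.81)

t-interval (σ unknown):
df = n - 1 = 26
t* = 2.779 for 99% confidence

Margin of error = t* · s/√n = 2.779 · 8.62/√27 = 4.61

CI: (102.59, 111.81)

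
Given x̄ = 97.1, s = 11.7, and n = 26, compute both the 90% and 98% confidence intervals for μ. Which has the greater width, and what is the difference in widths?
98% CI is wider by 3.56

df = 25
90% CI: t* = 1.708, (93.18, 101.02), width = 2 · t* · s/√n = 7.84
98% CI: t* = 2.485, (91.40, 102.80), width = 2 · t* · s/√n = 11.40

The 98% CI is wider by 11.40 - 7.84 = 3.56.
Higher confidence requires a wider interval.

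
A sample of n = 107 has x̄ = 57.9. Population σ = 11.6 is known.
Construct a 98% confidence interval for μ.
(55.29, 60.51)

z-interval (σ known):
z* = 2.326 for 98% confidence

Margin of error = z* · σ/√n = 2.326 · 11.6/√107 = 2.61

CI: (57.9 - 2.61, 57.9 + 2.61) = (55.29, 60.51)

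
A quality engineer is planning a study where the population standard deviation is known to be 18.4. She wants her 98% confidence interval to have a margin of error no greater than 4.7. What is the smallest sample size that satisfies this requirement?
n ≥ 83

For margin E ≤ 4.7:
n ≥ (z* · σ / E)²
n ≥ (2.326 · 18.4 / 4.7)²
n ≥ 82.92

Minimum n = 83 (rounding up)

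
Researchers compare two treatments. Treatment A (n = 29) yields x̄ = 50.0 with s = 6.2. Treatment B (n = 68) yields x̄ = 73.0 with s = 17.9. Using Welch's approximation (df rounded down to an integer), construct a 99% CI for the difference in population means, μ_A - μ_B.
(-29.46, -16.54)

Difference: x̄₁ - x̄₂ = -23.00
SE = √(s₁²/n₁ + s₂²/n₂) = √(6.2²/29 + 17.9²/68) = 2.4571
df = 92.48 → 92 (Welch–Satterthwaite, rounded down)
t* = 2.630

CI: -23.00 ± 2.630 · 2.4571 = -23.00 ± 6.46 = (-29.46, -16.54)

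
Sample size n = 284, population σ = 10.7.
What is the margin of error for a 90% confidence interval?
Margin of error = 1.04

Margin of error = z* · σ/√n
= 1.645 · 10.7/√284
= 1.645 · 10.7/16.8523
= 1.04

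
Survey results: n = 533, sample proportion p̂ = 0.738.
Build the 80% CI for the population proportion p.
(0.714, 0.762)

Proportion CI:
SE = √(p̂(1-p̂)/n) = √(0.738 · 0.262 / 533) = 0.01905

z* = 1.282
Margin = z* · SE = 1.282 · 0.01905 = 0.0244

CI: 0.738 ± 0.0244 = (0.714, 0.762)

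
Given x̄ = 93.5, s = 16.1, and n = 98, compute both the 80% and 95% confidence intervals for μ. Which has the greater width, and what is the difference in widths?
95% CI is wider by 2.26

df = 97
80% CI: t* = 1.290, (91.40, 95.60), width = 2 · t* · s/√n = 4.20
95% CI: t* = 1.985, (90.27, 96.73), width = 2 · t* · s/√n = 6.46

The 95% CI is wider by 6.46 - 4.20 = 2.26.
Higher confidence requires a wider interval.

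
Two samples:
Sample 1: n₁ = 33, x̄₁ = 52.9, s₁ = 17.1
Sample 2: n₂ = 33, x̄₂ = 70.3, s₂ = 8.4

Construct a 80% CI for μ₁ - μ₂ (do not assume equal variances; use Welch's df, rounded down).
(-21.71, -13.09)

Difference: x̄₁ - x̄₂ = -17.40
SE = √(s₁²/n₁ + s₂²/n₂) = √(17.1²/33 + 8.4²/33) = 3.3165
df = 46.59 → 46 (Welch–Satterthwaite, rounded down)
t* = 1.300

CI: -17.40 ± 1.300 · 3.3165 = -17.40 ± 4.31 = (-21.71, -13.09)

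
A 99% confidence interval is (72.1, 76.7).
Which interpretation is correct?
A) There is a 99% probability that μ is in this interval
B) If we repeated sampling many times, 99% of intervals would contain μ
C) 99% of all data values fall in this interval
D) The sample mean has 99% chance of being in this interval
B

A) Wrong — μ is fixed; the randomness lives in the interval, not in μ.
B) Correct — this is the frequentist long-run coverage interpretation.
C) Wrong — a CI is about the parameter μ, not individual data values.
D) Wrong — x̄ is observed and sits in the interval by construction.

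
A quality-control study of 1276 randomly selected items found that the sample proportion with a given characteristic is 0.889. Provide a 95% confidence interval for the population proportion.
(0.872, 0.906)

Proportion CI:
SE = √(p̂(1-p̂)/n) = √(0.889 · 0.111 / 1276) = 0.00879

z* = 1.960
Margin = z* · SE = 1.960 · 0.00879 = 0.0172

CI: 0.889 ± 0.0172 = (0.872, 0.906)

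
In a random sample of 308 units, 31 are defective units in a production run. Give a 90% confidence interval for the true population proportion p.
(0.072, 0.129)

Proportion CI:
p̂ = 31/308 = 0.10065
SE = √(p̂(1-p̂)/n) = √(0.10065 · 0.89935 / 308) = 0.01714

z* = 1.645
Margin = z* · SE = 1.645 · 0.01714 = 0.0282

CI: 0.10065 ± 0.0282 = (0.072, 0.129)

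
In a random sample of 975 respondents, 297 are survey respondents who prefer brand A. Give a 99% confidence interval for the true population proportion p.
(0.267, 0.343)

Proportion CI:
p̂ = 297/975 = 0.30462
SE = √(p̂(1-p̂)/n) = √(0.30462 · 0.69538 / 975) = 0.01474

z* = 2.576
Margin = z* · SE = 2.576 · 0.01474 = 0.0380

CI: 0.30462 ± 0.0380 = (0.267, 0.343)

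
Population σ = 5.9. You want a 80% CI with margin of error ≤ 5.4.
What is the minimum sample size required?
n ≥ 2

For margin E ≤ 5.4:
n ≥ (z* · σ / E)²
n ≥ (1.282 · 5.9 / 5.4)²
n ≥ 1.96

Minimum n = 2 (rounding up)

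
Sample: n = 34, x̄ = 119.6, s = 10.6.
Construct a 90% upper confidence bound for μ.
μ ≤ 121.98

Upper bound (one-sided):
t* = 1.308 (one-sided for 90%)
Upper bound = x̄ + t* · s/√n = 119.6 + 1.308 · 10.6/√34 = 121.98

We are 90% confident that μ ≤ 121.98.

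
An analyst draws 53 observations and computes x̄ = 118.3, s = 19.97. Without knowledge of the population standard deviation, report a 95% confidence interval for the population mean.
(112.79, 123.81)

t-interval (σ unknown):
df = n - 1 = 52
t* = 2.007 for 95% confidence

Margin of error = t* · s/√n = 2.007 · 19.97/√53 = 5.51

CI: (112.79, 123.81)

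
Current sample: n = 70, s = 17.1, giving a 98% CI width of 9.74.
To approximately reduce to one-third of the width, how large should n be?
n ≈ 630

CI width ∝ 1/√n
To reduce width by factor 3, need √n to grow by 3 → need 3² = 9 times as many samples.

Current: n = 70, width = 9.74
New: n = 630, width ≈ 3.18

Width reduced by factor of 9.74/3.18 = 3.06.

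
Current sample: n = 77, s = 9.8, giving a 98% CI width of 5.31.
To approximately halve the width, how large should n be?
n ≈ 308

CI width ∝ 1/√n
To reduce width by factor 2, need √n to grow by 2 → need 2² = 4 times as many samples.

Current: n = 77, width = 5.31
New: n = 308, width ≈ 2.61

Width reduced by factor of 5.31/2.61 = 2.03.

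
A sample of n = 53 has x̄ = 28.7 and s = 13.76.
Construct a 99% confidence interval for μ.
(23.65, 33.75)

t-interval (σ unknown):
df = n - 1 = 52
t* = 2.674 for 99% confidence

Margin of error = t* · s/√n = 2.674 · 13.76/√53 = 5.05

CI: (23.65, 33.75)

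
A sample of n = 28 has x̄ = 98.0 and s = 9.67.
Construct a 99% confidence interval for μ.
(92.94, 103.06)

t-interval (σ unknown):
df = n - 1 = 27
t* = 2.771 for 99% confidence

Margin of error = t* · s/√n = 2.771 · 9.67/√28 = 5.06

CI: (92.94, 103.06)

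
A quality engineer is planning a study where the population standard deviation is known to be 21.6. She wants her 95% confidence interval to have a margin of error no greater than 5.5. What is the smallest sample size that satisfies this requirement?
n ≥ 60

For margin E ≤ 5.5:
n ≥ (z* · σ / E)²
n ≥ (1.960 · 21.6 / 5.5)²
n ≥ 59.25

Minimum n = 60 (rounding up)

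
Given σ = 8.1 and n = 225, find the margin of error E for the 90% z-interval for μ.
Margin of error = 0.89

Margin of error = z* · σ/√n
= 1.645 · 8.1/√225
= 1.645 · 8.1/15.0000
= 0.89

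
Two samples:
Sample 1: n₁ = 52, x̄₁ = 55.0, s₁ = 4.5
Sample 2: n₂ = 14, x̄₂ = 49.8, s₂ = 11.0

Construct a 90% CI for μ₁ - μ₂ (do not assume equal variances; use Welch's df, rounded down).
(-0.09, 10.49)

Difference: x̄₁ - x̄₂ = 5.20
SE = √(s₁²/n₁ + s₂²/n₂) = √(4.5²/52 + 11.0²/14) = 3.0054
df = 14.19 → 14 (Welch–Satterthwaite, rounded down)
t* = 1.761

CI: 5.20 ± 1.761 · 3.0054 = 5.20 ± 5.29 = (-0.09, 10.49)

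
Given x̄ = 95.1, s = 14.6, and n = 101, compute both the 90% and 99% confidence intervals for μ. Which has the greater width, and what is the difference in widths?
99% CI is wider by 2.81

df = 100
90% CI: t* = 1.660, (92.69, 97.51), width = 2 · t* · s/√n = 4.82
99% CI: t* = 2.626, (91.29, 98.91), width = 2 · t* · s/√n = 7.63

The 99% CI is wider by 7.63 - 4.82 = 2.81.
Higher confidence requires a wider interval.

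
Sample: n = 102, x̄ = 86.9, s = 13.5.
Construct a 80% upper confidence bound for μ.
μ ≤ 88.03

Upper bound (one-sided):
t* = 0.845 (one-sided for 80%)
Upper bound = x̄ + t* · s/√n = 86.9 + 0.845 · 13.5/√102 = 88.03

We are 80% confident that μ ≤ 88.03.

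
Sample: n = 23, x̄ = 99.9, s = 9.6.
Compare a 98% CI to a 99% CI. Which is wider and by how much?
99% CI is wider by 1.25

df = 22
98% CI: t* = 2.508, (94.88, 104.92), width = 2 · t* · s/√n = 10.04
99% CI: t* = 2.819, (94.26, 105.54), width = 2 · t* · s/√n = 11.29

The 99% CI is wider by 11.29 - 10.04 = 1.25.
Higher confidence requires a wider interval.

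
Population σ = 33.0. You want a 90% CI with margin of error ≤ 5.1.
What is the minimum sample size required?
n ≥ 114

For margin E ≤ 5.1:
n ≥ (z* · σ / E)²
n ≥ (1.645 · 33.0 / 5.1)²
n ≥ 113.30

Minimum n = 114 (rounding up)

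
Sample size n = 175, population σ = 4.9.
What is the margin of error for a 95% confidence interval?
Margin of error = 0.73

Margin of error = z* · σ/√n
= 1.960 · 4.9/√175
= 1.960 · 4.9/13.2288
= 0.73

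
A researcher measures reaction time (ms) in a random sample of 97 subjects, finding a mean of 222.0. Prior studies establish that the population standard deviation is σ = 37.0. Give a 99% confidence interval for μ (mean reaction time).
(212.32, 231.68)

z-interval (σ known):
z* = 2.576 for 99% confidence

Margin of error = z* · σ/√n = 2.576 · 37.0/√97 = 9.68

CI: (222.0 - 9.68, 222.0 + 9.68) = (212.32, 231.68)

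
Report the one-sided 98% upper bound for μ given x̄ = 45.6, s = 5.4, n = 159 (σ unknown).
μ ≤ 46.49

Upper bound (one-sided):
t* = 2.071 (one-sided for 98%)
Upper bound = x̄ + t* · s/√n = 45.6 + 2.071 · 5.4/√159 = 46.49

We are 98% confident that μ ≤ 46.49.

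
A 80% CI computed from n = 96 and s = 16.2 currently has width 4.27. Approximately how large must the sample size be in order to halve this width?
n ≈ 384

CI width ∝ 1/√n
To reduce width by factor 2, need √n to grow by 2 → need 2² = 4 times as many samples.

Current: n = 96, width = 4.27
New: n = 384, width ≈ 2.12

Width reduced by factor of 4.27/2.12 = 2.01.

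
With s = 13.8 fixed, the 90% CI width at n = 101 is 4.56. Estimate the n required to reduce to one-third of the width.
n ≈ 909

CI width ∝ 1/√n
To reduce width by factor 3, need √n to grow by 3 → need 3² = 9 times as many samples.

Current: n = 101, width = 4.56
New: n = 909, width ≈ 1.51

Width reduced by factor of 4.56/1.51 = 3.02.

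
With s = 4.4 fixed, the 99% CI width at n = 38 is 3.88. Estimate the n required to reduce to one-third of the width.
n ≈ 342

CI width ∝ 1/√n
To reduce width by factor 3, need √n to grow by 3 → need 3² = 9 times as many samples.

Current: n = 38, width = 3.88
New: n = 342, width ≈ 1.23

Width reduced by factor of 3.88/1.23 = 3.15.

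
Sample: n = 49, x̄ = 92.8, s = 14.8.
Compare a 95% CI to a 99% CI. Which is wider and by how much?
99% CI is wider by 2.84

df = 48
95% CI: t* = 2.011, (88.55, 97.05), width = 2 · t* · s/√n = 8.50
99% CI: t* = 2.682, (87.13, 98.47), width = 2 · t* · s/√n = 11.34

The 99% CI is wider by 11.34 - 8.50 = 2.84.
Higher confidence requires a wider interval.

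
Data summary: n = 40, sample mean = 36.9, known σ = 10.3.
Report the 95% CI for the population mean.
(33.71, 40.09)

z-interval (σ known):
z* = 1.960 for 95% confidence

Margin of error = z* · σ/√n = 1.960 · 10.3/√40 = 3.19

CI: (36.9 - 3.19, 36.9 + 3.19) = (33.71, 40.09)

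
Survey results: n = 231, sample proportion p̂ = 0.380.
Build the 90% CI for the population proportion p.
(0.327, 0.433)

Proportion CI:
SE = √(p̂(1-p̂)/n) = √(0.380 · 0.620 / 231) = 0.03194

z* = 1.645
Margin = z* · SE = 1.645 · 0.03194 = 0.0525

CI: 0.380 ± 0.0525 = (0.327, 0.433)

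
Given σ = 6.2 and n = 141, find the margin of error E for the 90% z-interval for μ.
Margin of error = 0.86

Margin of error = z* · σ/√n
= 1.645 · 6.2/√141
= 1.645 · 6.2/11.8743
= 0.86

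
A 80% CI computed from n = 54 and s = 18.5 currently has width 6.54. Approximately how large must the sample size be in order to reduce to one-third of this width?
n ≈ 486

CI width ∝ 1/√n
To reduce width by factor 3, need √n to grow by 3 → need 3² = 9 times as many samples.

Current: n = 54, width = 6.54
New: n = 486, width ≈ 2.15

Width reduced by factor of 6.54/2.15 = 3.04.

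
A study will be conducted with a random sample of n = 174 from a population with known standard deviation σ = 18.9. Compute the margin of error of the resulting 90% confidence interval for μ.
Margin of error = 2.36

Margin of error = z* · σ/√n
= 1.645 · 18.9/√174
= 1.645 · 18.9/13.1909
= 2.36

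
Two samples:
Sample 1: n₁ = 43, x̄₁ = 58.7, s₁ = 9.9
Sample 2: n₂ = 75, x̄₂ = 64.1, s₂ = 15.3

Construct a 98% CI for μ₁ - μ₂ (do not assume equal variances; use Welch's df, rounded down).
(-10.88, 0.08)

Difference: x̄₁ - x̄₂ = -5.40
SE = √(s₁²/n₁ + s₂²/n₂) = √(9.9²/43 + 15.3²/75) = 2.3239
df = 114.22 → 114 (Welch–Satterthwaite, rounded down)
t* = 2.360

CI: -5.40 ± 2.360 · 2.3239 = -5.40 ± 5.48 = (-10.88, 0.08)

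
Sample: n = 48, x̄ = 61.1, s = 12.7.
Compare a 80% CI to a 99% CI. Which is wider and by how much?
99% CI is wider by 5.07

df = 47
80% CI: t* = 1.300, (58.72, 63.48), width = 2 · t* · s/√n = 4.77
99% CI: t* = 2.685, (56.18, 66.02), width = 2 · t* · s/√n = 9.84

The 99% CI is wider by 9.84 - 4.77 = 5.07.
Higher confidence requires a wider interval.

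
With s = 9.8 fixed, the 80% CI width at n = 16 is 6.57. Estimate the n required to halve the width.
n ≈ 64

CI width ∝ 1/√n
To reduce width by factor 2, need √n to grow by 2 → need 2² = 4 times as many samples.

Current: n = 16, width = 6.57
New: n = 64, width ≈ 3.17

Width reduced by factor of 6.57/3.17 = 2.07.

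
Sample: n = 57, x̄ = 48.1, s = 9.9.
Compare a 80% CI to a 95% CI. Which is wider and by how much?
95% CI is wider by 1.85

df = 56
80% CI: t* = 1.297, (46.40, 49.80), width = 2 · t* · s/√n = 3.40
95% CI: t* = 2.003, (45.47, 50.73), width = 2 · t* · s/√n = 5.25

The 95% CI is wider by 5.25 - 3.40 = 1.85.
Higher confidence requires a wider interval.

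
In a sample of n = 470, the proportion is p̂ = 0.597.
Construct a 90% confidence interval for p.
(0.560, 0.634)

Proportion CI:
SE = √(p̂(1-p̂)/n) = √(0.597 · 0.403 / 470) = 0.02263

z* = 1.645
Margin = z* · SE = 1.645 · 0.02263 = 0.0372

CI: 0.597 ± 0.0372 = (0.560, 0.634)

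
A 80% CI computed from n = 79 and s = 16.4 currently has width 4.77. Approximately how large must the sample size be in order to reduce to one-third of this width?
n ≈ 711

CI width ∝ 1/√n
To reduce width by factor 3, need √n to grow by 3 → need 3² = 9 times as many samples.

Current: n = 79, width = 4.77
New: n = 711, width ≈ 1.58

Width reduced by factor of 4.77/1.58 = 3.02.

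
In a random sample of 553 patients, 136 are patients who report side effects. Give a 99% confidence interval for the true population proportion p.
(0.199, 0.293)

Proportion CI:
p̂ = 136/553 = 0.24593
SE = √(p̂(1-p̂)/n) = √(0.24593 · 0.75407 / 553) = 0.01831

z* = 2.576
Margin = z* · SE = 2.576 · 0.01831 = 0.0472

CI: 0.24593 ± 0.0472 = (0.199, 0.293)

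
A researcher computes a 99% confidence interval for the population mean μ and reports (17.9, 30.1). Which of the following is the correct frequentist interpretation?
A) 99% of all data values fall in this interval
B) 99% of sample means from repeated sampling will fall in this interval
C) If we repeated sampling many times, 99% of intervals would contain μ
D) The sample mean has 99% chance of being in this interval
C

A) Wrong — a CI is about the parameter μ, not individual data values.
B) Wrong — coverage applies to intervals containing μ, not to future x̄ values.
C) Correct — this is the frequentist long-run coverage interpretation.
D) Wrong — x̄ is observed and sits in the interval by construction.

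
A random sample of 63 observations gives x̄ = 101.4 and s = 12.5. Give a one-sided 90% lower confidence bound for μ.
μ ≥ 99.36

Lower bound (one-sided):
t* = 1.295 (one-sided for 90%)
Lower bound = x̄ - t* · s/√n = 101.4 - 1.295 · 12.5/√63 = 99.36

We are 90% confident that μ ≥ 99.36.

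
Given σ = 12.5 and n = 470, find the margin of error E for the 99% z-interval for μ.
Margin of error = 1.49

Margin of error = z* · σ/√n
= 2.576 · 12.5/√470
= 2.576 · 12.5/21.6795
= 1.49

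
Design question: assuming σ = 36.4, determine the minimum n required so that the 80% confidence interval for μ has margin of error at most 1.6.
n ≥ 851

For margin E ≤ 1.6:
n ≥ (z* · σ / E)²
n ≥ (1.282 · 36.4 / 1.6)²
n ≥ 850.63

Minimum n = 851 (rounding up)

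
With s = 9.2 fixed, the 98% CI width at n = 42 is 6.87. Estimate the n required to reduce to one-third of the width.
n ≈ 378

CI width ∝ 1/√n
To reduce width by factor 3, need √n to grow by 3 → need 3² = 9 times as many samples.

Current: n = 42, width = 6.87
New: n = 378, width ≈ 2.21

Width reduced by factor of 6.87/2.21 = 3.11.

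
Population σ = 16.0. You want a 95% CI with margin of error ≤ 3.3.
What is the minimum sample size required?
n ≥ 91

For margin E ≤ 3.3:
n ≥ (z* · σ / E)²
n ≥ (1.960 · 16.0 / 3.3)²
n ≥ 90.31

Minimum n = 91 (rounding up)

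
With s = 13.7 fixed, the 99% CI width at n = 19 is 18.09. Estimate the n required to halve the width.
n ≈ 76

CI width ∝ 1/√n
To reduce width by factor 2, need √n to grow by 2 → need 2² = 4 times as many samples.

Current: n = 19, width = 18.09
New: n = 76, width ≈ 8.31

Width reduced by factor of 18.09/8.31 = 2.18.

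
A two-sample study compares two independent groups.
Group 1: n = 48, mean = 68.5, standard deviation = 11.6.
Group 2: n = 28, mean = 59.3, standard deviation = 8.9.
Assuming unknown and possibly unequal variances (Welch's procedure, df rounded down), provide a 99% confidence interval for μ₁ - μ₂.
(2.91, 15.49)

Difference: x̄₁ - x̄₂ = 9.20
SE = √(s₁²/n₁ + s₂²/n₂) = √(11.6²/48 + 8.9²/28) = 2.3732
df = 68.43 → 68 (Welch–Satterthwaite, rounded down)
t* = 2.650

CI: 9.20 ± 2.650 · 2.3732 = 9.20 ± 6.29 = (2.91, 15.49)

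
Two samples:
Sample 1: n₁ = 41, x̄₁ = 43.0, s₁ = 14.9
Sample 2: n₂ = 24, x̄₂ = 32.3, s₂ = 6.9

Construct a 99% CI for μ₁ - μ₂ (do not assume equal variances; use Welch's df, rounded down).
(3.46, 17.94)

Difference: x̄₁ - x̄₂ = 10.70
SE = √(s₁²/n₁ + s₂²/n₂) = √(14.9²/41 + 6.9²/24) = 2.7200
df = 60.54 → 60 (Welch–Satterthwaite, rounded down)
t* = 2.660

CI: 10.70 ± 2.660 · 2.7200 = 10.70 ± 7.24 = (3.46, 17.94)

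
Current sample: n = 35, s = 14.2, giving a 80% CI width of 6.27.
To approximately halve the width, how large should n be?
n ≈ 140

CI width ∝ 1/√n
To reduce width by factor 2, need √n to grow by 2 → need 2² = 4 times as many samples.

Current: n = 35, width = 6.27
New: n = 140, width ≈ 3.09

Width reduced by factor of 6.27/3.09 = 2.03.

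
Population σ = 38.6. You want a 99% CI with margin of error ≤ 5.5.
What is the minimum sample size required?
n ≥ 327

For margin E ≤ 5.5:
n ≥ (z* · σ / E)²
n ≥ (2.576 · 38.6 / 5.5)²
n ≥ 326.84

Minimum n = 327 (rounding up)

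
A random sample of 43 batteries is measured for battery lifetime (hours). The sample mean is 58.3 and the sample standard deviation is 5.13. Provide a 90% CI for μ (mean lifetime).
(56.98, 59.62)

t-interval (σ unknown):
df = n - 1 = 42
t* = 1.682 for 90% confidence

Margin of error = t* · s/√n = 1.682 · 5.13/√43 = 1.32

CI: (56.98, 59.62)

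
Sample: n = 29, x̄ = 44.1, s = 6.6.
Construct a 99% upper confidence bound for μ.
μ ≤ 47.12

Upper bound (one-sided):
t* = 2.467 (one-sided for 99%)
Upper bound = x̄ + t* · s/√n = 44.1 + 2.467 · 6.6/√29 = 47.12

We are 99% confident that μ ≤ 47.12.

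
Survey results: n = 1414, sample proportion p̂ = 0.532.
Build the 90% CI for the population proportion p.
(0.510, 0.554)

Proportion CI:
SE = √(p̂(1-p̂)/n) = √(0.532 · 0.468 / 1414) = 0.01327

z* = 1.645
Margin = z* · SE = 1.645 · 0.01327 = 0.0218

CI: 0.532 ± 0.0218 = (0.510, 0.554)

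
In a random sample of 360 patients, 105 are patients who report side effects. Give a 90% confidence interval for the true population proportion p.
(0.252, 0.331)

Proportion CI:
p̂ = 105/360 = 0.29167
SE = √(p̂(1-p̂)/n) = √(0.29167 · 0.70833 / 360) = 0.02396

z* = 1.645
Margin = z* · SE = 1.645 · 0.02396 = 0.0394

CI: 0.29167 ± 0.0394 = (0.252, 0.331)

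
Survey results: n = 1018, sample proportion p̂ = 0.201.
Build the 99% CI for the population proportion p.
(0.169, 0.233)

Proportion CI:
SE = √(p̂(1-p̂)/n) = √(0.201 · 0.799 / 1018) = 0.01256

z* = 2.576
Margin = z* · SE = 2.576 · 0.01256 = 0.0324

CI: 0.201 ± 0.0324 = (0.169, 0.233)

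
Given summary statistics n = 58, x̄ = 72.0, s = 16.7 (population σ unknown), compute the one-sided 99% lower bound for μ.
μ ≥ 66.75

Lower bound (one-sided):
t* = 2.394 (one-sided for 99%)
Lower bound = x̄ - t* · s/√n = 72.0 - 2.394 · 16.7/√58 = 66.75

We are 99% confident that μ ≥ 66.75.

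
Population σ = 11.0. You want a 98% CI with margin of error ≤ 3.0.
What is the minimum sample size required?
n ≥ 73

For margin E ≤ 3.0:
n ≥ (z* · σ / E)²
n ≥ (2.326 · 11.0 / 3.0)²
n ≥ 72.74

Minimum n = 73 (rounding up)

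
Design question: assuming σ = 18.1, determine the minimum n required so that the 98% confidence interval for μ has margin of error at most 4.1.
n ≥ 106

For margin E ≤ 4.1:
n ≥ (z* · σ / E)²
n ≥ (2.326 · 18.1 / 4.1)²
n ≥ 105.44

Minimum n = 106 (rounding up)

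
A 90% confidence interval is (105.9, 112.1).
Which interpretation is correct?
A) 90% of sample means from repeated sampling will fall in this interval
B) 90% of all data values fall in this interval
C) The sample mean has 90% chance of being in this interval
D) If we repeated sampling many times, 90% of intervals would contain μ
D

A) Wrong — coverage applies to intervals containing μ, not to future x̄ values.
B) Wrong — a CI is about the parameter μ, not individual data values.
C) Wrong — x̄ is observed and sits in the interval by construction.
D) Correct — this is the frequentist long-run coverage interpretation.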